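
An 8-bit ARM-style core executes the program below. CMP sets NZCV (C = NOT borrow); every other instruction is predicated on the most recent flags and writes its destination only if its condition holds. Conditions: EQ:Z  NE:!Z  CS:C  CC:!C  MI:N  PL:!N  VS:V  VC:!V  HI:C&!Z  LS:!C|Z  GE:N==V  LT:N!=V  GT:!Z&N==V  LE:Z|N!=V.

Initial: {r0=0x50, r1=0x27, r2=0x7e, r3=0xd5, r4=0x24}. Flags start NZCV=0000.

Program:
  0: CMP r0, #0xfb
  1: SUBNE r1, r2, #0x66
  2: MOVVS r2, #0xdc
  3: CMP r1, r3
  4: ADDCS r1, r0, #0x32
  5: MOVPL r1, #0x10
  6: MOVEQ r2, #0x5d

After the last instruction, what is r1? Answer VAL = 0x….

0: ✓ CMP  NZCV=0000
1: ✓ SUBNE  r1←0x18
2: · MOVVS
3: ✓ CMP  NZCV=0000
4: · ADDCS
5: ✓ MOVPL  r1←0x10
6: · MOVEQ

VAL = 0x10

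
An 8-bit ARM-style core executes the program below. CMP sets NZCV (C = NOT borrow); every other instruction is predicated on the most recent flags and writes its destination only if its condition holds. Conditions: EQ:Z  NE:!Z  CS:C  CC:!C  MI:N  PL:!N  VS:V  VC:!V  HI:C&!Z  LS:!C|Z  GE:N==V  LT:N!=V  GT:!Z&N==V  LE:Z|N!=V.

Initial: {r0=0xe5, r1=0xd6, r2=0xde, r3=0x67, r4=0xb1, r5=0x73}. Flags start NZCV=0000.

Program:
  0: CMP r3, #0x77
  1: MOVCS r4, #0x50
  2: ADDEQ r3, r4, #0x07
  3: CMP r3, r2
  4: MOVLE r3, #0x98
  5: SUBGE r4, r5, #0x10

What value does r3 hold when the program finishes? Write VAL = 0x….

0: ✓ CMP  NZCV=1000
1: · MOVCS
2: · ADDEQ
3: ✓ CMP  NZCV=1001
4: · MOVLE
5: ✓ SUBGE  r4←0x63

VAL = 0x67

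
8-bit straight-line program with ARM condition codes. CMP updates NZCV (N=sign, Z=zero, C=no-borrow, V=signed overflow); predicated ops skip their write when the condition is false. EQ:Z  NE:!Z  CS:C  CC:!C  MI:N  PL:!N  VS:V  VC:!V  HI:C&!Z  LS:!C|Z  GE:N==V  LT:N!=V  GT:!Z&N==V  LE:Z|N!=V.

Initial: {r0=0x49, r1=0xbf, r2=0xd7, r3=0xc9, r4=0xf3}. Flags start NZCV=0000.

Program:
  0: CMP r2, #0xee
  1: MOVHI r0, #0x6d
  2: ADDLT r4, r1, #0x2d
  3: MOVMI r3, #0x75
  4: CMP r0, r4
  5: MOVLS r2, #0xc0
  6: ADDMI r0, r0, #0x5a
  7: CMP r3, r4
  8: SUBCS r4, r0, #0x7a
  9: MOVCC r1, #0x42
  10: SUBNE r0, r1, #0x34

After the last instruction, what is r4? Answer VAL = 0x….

[0] flags=1000 → (cmp)
[1] flags=1000 HI?F → skip
[2] flags=1000 LT?T → r4=0xec
[3] flags=1000 MI?T → r3=0x75
[4] flags=0000 → (cmp)
[5] flags=0000 LS?T → r2=0xc0
[6] flags=0000 MI?F → skip
[7] flags=1001 → (cmp)
[8] flags=1001 CS?F → skip
[9] flags=1001 CC?T → r1=0x42
[10] flags=1001 NE?T → r0=0x0e

VAL = 0xec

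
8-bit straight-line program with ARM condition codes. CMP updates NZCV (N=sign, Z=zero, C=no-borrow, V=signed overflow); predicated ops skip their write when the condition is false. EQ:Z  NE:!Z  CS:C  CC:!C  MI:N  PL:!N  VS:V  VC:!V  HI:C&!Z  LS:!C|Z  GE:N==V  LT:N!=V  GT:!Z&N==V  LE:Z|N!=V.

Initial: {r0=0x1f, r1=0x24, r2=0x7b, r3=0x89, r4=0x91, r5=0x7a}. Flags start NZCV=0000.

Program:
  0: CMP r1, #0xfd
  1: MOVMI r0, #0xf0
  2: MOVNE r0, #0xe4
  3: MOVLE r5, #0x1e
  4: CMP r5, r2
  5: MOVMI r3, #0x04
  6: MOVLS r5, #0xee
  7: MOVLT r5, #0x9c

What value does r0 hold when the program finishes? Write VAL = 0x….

0: ✓ CMP  NZCV=0000
1: · MOVMI
2: ✓ MOVNE  r0←0xe4
3: · MOVLE
4: ✓ CMP  NZCV=1000
5: ✓ MOVMI  r3←0x04
6: ✓ MOVLS  r5←0xee
7: ✓ MOVLT  r5←0x9c

VAL = 0xe4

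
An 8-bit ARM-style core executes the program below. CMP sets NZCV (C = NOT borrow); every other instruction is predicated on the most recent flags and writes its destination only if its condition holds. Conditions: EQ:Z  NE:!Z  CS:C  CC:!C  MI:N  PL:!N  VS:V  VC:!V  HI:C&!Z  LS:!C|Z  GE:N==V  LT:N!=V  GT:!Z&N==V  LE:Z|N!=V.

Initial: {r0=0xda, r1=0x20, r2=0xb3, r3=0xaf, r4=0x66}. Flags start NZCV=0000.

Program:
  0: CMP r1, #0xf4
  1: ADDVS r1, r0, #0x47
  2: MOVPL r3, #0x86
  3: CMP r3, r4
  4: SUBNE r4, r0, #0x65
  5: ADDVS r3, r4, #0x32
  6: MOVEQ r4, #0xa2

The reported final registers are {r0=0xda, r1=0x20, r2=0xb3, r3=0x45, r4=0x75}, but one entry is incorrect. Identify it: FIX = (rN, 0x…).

FIX = (r3, 0xa7)

0: ✓ CMP  NZCV=0000
1: · ADDVS
2: ✓ MOVPL  r3←0x86
3: ✓ CMP  NZCV=0011
4: ✓ SUBNE  r4←0x75
5: ✓ ADDVS  r3←0xa7
6: · MOVEQ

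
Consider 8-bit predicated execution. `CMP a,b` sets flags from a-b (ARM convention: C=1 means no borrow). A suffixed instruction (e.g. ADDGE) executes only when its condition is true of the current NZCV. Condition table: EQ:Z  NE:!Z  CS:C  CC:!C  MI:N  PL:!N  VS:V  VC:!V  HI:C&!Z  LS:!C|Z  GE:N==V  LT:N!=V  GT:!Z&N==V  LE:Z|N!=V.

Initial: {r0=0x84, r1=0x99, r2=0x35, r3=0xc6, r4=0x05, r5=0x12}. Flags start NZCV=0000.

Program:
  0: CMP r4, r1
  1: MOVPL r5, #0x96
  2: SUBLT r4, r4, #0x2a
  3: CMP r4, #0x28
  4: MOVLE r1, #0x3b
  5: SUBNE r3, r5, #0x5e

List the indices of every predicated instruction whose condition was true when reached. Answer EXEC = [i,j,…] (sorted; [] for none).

EXEC = [1,4,5]

0: ✓ CMP  NZCV=0000
1: ✓ MOVPL  r5←0x96
2: · SUBLT
3: ✓ CMP  NZCV=1000
4: ✓ MOVLE  r1←0x3b
5: ✓ SUBNE  r3←0x38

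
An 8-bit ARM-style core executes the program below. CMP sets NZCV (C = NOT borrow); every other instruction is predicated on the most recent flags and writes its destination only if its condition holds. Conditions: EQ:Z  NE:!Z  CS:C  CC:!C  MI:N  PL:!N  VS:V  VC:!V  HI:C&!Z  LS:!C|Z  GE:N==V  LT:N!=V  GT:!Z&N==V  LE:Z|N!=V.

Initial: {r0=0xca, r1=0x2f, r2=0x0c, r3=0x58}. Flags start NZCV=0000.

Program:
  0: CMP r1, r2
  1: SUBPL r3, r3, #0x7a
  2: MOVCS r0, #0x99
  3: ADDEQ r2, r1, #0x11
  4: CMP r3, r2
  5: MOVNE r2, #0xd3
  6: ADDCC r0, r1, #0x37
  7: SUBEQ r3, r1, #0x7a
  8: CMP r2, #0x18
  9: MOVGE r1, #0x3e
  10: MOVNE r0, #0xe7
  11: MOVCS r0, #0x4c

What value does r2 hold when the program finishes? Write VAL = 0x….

VAL = 0xd3

[0] flags=0010 → (cmp)
[1] flags=0010 PL?T → r3=0xde
[2] flags=0010 CS?T → r0=0x99
[3] flags=0010 EQ?F → skip
[4] flags=1010 → (cmp)
[5] flags=1010 NE?T → r2=0xd3
[6] flags=1010 CC?F → skip
[7] flags=1010 EQ?F → skip
[8] flags=1010 → (cmp)
[9] flags=1010 GE?F → skip
[10] flags=1010 NE?T → r0=0xe7
[11] flags=1010 CS?T → r0=0x4c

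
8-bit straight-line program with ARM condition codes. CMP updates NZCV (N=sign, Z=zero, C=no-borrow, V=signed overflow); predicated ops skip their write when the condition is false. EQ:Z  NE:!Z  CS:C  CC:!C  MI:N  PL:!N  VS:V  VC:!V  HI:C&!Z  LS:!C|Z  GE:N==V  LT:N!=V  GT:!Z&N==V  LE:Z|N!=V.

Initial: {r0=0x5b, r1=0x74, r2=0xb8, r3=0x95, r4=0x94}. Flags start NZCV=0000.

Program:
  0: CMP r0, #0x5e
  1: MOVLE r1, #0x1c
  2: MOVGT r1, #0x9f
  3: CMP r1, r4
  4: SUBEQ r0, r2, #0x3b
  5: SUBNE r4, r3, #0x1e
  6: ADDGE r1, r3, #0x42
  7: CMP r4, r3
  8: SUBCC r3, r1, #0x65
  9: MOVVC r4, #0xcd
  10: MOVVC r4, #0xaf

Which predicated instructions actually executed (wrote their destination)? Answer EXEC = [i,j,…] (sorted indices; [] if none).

[0] flags=1000 → (cmp)
[1] flags=1000 LE?T → r1=0x1c
[2] flags=1000 GT?F → skip
[3] flags=1001 → (cmp)
[4] flags=1001 EQ?F → skip
[5] flags=1001 NE?T → r4=0x77
[6] flags=1001 GE?T → r1=0xd7
[7] flags=1001 → (cmp)
[8] flags=1001 CC?T → r3=0x72
[9] flags=1001 VC?F → skip
[10] flags=1001 VC?F → skip

EXEC = [1,5,6,8]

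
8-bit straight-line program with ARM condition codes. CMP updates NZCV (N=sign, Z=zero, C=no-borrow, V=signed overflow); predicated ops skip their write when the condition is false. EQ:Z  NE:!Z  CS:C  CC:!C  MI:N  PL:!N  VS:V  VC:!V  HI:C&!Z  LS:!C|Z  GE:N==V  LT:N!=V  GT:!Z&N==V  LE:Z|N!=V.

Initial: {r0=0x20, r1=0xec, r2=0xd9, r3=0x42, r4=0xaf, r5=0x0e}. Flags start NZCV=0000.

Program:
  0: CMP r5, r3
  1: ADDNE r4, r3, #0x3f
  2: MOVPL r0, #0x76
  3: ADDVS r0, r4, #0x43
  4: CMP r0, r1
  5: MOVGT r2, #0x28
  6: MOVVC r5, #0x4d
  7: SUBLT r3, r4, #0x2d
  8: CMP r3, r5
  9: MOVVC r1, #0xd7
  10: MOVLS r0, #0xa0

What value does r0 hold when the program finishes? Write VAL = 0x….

VAL = 0xa0

[0] flags=1000 → (cmp)
[1] flags=1000 NE?T → r4=0x81
[2] flags=1000 PL?F → skip
[3] flags=1000 VS?F → skip
[4] flags=0000 → (cmp)
[5] flags=0000 GT?T → r2=0x28
[6] flags=0000 VC?T → r5=0x4d
[7] flags=0000 LT?F → skip
[8] flags=1000 → (cmp)
[9] flags=1000 VC?T → r1=0xd7
[10] flags=1000 LS?T → r0=0xa0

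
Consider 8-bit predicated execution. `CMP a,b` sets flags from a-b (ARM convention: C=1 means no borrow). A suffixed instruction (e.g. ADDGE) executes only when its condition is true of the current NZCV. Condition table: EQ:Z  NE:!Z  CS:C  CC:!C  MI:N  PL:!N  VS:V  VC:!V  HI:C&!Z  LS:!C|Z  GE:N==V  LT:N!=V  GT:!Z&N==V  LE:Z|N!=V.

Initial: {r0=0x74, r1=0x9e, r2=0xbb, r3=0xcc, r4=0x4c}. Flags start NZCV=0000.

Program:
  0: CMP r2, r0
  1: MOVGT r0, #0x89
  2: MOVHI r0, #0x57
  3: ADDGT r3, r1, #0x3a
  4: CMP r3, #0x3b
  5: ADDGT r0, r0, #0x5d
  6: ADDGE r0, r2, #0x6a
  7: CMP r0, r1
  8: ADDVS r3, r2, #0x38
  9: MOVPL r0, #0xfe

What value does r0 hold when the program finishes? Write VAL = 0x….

VAL = 0x57

0: ✓ CMP  NZCV=0011
1: · MOVGT
2: ✓ MOVHI  r0←0x57
3: · ADDGT
4: ✓ CMP  NZCV=1010
5: · ADDGT
6: · ADDGE
7: ✓ CMP  NZCV=1001
8: ✓ ADDVS  r3←0xf3
9: · MOVPL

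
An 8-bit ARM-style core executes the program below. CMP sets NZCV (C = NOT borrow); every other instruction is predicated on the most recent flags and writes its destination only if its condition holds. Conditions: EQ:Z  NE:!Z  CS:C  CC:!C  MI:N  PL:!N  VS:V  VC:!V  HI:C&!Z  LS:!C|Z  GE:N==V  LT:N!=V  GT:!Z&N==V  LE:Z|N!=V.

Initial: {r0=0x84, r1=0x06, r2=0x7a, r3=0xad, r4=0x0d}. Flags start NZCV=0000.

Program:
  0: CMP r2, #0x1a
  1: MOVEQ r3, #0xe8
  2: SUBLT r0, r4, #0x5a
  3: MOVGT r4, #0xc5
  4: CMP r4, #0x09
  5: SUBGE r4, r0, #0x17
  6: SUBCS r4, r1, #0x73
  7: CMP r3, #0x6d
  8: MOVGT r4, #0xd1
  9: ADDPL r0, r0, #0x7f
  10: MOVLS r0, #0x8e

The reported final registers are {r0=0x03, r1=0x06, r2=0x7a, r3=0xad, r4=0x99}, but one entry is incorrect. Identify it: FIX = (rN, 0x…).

FIX = (r4, 0x93)

[0] flags=0010 → (cmp)
[1] flags=0010 EQ?F → skip
[2] flags=0010 LT?F → skip
[3] flags=0010 GT?T → r4=0xc5
[4] flags=1010 → (cmp)
[5] flags=1010 GE?F → skip
[6] flags=1010 CS?T → r4=0x93
[7] flags=0011 → (cmp)
[8] flags=0011 GT?F → skip
[9] flags=0011 PL?T → r0=0x03
[10] flags=0011 LS?F → skip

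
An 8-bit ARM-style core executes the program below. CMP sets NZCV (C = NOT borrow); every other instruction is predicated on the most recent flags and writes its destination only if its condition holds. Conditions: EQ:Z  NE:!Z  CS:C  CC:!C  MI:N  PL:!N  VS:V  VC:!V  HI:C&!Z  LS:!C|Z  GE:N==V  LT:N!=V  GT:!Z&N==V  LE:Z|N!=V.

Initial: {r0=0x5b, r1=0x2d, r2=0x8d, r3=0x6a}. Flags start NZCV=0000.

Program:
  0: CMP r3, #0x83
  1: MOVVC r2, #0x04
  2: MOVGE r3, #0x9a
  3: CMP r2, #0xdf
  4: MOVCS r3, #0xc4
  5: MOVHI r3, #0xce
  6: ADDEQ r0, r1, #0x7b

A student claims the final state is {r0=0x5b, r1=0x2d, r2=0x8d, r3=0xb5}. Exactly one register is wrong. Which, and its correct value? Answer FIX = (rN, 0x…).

[0] flags=1001 → (cmp)
[1] flags=1001 VC?F → skip
[2] flags=1001 GE?T → r3=0x9a
[3] flags=1000 → (cmp)
[4] flags=1000 CS?F → skip
[5] flags=1000 HI?F → skip
[6] flags=1000 EQ?F → skip

FIX = (r3, 0x9a)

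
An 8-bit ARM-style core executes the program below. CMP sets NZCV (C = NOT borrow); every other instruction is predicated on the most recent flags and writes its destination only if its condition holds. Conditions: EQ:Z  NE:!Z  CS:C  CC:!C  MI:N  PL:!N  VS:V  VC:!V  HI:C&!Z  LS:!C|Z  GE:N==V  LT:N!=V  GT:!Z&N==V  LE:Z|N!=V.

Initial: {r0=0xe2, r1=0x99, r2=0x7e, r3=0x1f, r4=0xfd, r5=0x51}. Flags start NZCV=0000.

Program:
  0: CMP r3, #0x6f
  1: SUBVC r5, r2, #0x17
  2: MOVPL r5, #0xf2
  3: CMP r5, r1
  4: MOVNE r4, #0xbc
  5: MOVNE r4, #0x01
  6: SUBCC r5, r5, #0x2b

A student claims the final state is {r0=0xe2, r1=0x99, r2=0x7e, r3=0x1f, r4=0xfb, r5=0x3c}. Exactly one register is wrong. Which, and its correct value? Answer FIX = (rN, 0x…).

0: ✓ CMP  NZCV=1000
1: ✓ SUBVC  r5←0x67
2: · MOVPL
3: ✓ CMP  NZCV=1001
4: ✓ MOVNE  r4←0xbc
5: ✓ MOVNE  r4←0x01
6: ✓ SUBCC  r5←0x3c

FIX = (r4, 0x01)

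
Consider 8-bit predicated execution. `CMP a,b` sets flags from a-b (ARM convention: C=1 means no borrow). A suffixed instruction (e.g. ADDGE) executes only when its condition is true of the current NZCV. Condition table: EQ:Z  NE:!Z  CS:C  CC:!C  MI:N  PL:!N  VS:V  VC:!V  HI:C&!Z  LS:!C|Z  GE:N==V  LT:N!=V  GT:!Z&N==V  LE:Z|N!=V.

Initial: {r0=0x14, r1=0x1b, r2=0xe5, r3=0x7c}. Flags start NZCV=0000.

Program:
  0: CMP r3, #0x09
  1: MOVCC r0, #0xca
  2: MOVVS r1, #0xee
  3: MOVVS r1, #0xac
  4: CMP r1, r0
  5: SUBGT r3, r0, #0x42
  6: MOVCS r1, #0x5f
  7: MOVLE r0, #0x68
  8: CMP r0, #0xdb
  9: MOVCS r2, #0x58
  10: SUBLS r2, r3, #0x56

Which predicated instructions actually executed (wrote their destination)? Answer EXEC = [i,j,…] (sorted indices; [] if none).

0: ✓ CMP  NZCV=0010
1: · MOVCC
2: · MOVVS
3: · MOVVS
4: ✓ CMP  NZCV=0010
5: ✓ SUBGT  r3←0xd2
6: ✓ MOVCS  r1←0x5f
7: · MOVLE
8: ✓ CMP  NZCV=0000
9: · MOVCS
10: ✓ SUBLS  r2←0x7c

EXEC = [5,6,10]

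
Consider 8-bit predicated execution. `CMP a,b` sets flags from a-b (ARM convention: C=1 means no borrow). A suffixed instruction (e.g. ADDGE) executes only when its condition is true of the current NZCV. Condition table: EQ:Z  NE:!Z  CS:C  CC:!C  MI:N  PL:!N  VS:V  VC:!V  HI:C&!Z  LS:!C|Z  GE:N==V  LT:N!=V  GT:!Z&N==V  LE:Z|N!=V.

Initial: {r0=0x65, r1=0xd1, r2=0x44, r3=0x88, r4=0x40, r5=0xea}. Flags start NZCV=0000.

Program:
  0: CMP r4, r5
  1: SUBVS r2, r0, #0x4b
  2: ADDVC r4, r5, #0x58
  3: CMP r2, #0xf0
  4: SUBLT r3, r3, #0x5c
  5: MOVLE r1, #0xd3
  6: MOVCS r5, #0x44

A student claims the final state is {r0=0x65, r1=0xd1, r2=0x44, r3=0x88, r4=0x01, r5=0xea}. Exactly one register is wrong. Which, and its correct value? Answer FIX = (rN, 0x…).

0: ✓ CMP  NZCV=0000
1: · SUBVS
2: ✓ ADDVC  r4←0x42
3: ✓ CMP  NZCV=0000
4: · SUBLT
5: · MOVLE
6: · MOVCS

FIX = (r4, 0x42)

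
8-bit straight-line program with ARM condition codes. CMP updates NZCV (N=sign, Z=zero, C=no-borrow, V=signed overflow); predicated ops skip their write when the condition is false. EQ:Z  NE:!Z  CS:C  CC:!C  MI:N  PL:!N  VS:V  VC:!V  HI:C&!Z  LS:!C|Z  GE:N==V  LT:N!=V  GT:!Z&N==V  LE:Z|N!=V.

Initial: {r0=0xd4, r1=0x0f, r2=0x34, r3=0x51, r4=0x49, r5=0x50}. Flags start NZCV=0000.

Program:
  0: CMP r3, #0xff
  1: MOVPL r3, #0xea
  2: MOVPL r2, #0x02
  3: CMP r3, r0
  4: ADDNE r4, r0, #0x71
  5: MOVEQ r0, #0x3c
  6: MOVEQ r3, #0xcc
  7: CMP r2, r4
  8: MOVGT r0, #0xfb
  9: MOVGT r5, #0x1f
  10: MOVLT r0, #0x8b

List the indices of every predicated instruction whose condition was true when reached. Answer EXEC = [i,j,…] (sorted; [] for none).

EXEC = [1,2,4,10]

0: ✓ CMP  NZCV=0000
1: ✓ MOVPL  r3←0xea
2: ✓ MOVPL  r2←0x02
3: ✓ CMP  NZCV=0010
4: ✓ ADDNE  r4←0x45
5: · MOVEQ
6: · MOVEQ
7: ✓ CMP  NZCV=1000
8: · MOVGT
9: · MOVGT
10: ✓ MOVLT  r0←0x8b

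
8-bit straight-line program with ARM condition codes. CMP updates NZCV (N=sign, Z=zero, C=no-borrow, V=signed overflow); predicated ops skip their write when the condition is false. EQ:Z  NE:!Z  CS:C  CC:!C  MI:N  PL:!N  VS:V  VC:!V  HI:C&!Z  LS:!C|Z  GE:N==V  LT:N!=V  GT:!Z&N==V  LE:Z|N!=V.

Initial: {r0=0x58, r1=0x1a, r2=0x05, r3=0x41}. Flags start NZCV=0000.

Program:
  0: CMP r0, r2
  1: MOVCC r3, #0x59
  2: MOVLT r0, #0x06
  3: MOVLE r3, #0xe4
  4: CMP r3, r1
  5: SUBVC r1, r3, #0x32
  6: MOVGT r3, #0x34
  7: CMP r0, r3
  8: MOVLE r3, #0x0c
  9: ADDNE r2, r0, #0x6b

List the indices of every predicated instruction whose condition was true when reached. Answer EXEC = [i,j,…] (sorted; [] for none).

EXEC = [5,6,9]

0: ✓ CMP  NZCV=0010
1: · MOVCC
2: · MOVLT
3: · MOVLE
4: ✓ CMP  NZCV=0010
5: ✓ SUBVC  r1←0x0f
6: ✓ MOVGT  r3←0x34
7: ✓ CMP  NZCV=0010
8: · MOVLE
9: ✓ ADDNE  r2←0xc3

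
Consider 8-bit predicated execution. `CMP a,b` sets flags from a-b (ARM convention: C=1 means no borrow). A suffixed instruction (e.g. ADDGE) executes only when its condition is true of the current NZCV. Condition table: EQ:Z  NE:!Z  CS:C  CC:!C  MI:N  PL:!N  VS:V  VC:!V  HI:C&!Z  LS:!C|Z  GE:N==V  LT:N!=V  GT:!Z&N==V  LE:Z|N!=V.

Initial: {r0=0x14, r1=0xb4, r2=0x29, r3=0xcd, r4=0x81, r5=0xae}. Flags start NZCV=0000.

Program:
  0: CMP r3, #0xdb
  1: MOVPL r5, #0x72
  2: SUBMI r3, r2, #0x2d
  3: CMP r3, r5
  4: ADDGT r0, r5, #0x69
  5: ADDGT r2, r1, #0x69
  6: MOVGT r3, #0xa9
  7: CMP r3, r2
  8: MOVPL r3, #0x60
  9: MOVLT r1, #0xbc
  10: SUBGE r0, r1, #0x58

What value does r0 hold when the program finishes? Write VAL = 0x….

VAL = 0x17

[0] flags=1000 → (cmp)
[1] flags=1000 PL?F → skip
[2] flags=1000 MI?T → r3=0xfc
[3] flags=0010 → (cmp)
[4] flags=0010 GT?T → r0=0x17
[5] flags=0010 GT?T → r2=0x1d
[6] flags=0010 GT?T → r3=0xa9
[7] flags=1010 → (cmp)
[8] flags=1010 PL?F → skip
[9] flags=1010 LT?T → r1=0xbc
[10] flags=1010 GE?F → skip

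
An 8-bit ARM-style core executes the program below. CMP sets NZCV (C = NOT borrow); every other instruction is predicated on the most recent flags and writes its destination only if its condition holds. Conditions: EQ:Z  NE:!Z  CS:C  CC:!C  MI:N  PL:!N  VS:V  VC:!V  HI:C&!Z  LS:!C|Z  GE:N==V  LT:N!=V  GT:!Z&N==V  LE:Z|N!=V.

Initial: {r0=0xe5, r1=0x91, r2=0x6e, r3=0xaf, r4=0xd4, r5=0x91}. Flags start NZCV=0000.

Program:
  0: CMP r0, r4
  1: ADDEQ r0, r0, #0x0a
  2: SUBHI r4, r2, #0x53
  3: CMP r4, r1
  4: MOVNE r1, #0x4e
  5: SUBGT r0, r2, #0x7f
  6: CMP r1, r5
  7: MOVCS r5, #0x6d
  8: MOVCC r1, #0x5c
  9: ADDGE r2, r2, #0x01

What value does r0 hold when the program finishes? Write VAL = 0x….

0: ✓ CMP  NZCV=0010
1: · ADDEQ
2: ✓ SUBHI  r4←0x1b
3: ✓ CMP  NZCV=1001
4: ✓ MOVNE  r1←0x4e
5: ✓ SUBGT  r0←0xef
6: ✓ CMP  NZCV=1001
7: · MOVCS
8: ✓ MOVCC  r1←0x5c
9: ✓ ADDGE  r2←0x6f

VAL = 0xef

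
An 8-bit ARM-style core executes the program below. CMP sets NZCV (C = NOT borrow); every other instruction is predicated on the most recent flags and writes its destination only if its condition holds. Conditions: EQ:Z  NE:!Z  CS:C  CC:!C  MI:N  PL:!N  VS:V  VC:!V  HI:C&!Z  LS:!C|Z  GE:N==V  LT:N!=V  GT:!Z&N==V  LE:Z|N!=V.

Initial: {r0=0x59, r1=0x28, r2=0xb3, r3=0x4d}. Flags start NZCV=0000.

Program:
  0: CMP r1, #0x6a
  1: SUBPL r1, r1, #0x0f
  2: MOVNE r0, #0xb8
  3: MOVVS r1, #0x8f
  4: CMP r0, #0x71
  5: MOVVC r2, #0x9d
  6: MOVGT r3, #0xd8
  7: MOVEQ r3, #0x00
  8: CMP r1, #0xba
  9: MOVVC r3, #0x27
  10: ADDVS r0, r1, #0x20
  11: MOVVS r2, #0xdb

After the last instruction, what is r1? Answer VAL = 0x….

VAL = 0x28

[0] flags=1000 → (cmp)
[1] flags=1000 PL?F → skip
[2] flags=1000 NE?T → r0=0xb8
[3] flags=1000 VS?F → skip
[4] flags=0011 → (cmp)
[5] flags=0011 VC?F → skip
[6] flags=0011 GT?F → skip
[7] flags=0011 EQ?F → skip
[8] flags=0000 → (cmp)
[9] flags=0000 VC?T → r3=0x27
[10] flags=0000 VS?F → skip
[11] flags=0000 VS?F → skip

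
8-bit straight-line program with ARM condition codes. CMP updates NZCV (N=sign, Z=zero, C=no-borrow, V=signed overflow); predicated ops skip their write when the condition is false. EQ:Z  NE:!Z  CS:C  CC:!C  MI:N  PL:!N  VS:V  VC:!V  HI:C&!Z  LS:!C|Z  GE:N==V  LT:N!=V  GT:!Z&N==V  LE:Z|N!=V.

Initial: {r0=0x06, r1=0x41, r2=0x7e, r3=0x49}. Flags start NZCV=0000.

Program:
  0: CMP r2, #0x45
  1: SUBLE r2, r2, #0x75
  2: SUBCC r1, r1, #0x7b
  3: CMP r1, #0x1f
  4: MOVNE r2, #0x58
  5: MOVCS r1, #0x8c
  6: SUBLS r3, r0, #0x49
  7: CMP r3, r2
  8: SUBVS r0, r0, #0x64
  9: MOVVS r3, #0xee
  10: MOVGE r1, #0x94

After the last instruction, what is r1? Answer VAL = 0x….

VAL = 0x8c

[0] flags=0010 → (cmp)
[1] flags=0010 LE?F → skip
[2] flags=0010 CC?F → skip
[3] flags=0010 → (cmp)
[4] flags=0010 NE?T → r2=0x58
[5] flags=0010 CS?T → r1=0x8c
[6] flags=0010 LS?F → skip
[7] flags=1000 → (cmp)
[8] flags=1000 VS?F → skip
[9] flags=1000 VS?F → skip
[10] flags=1000 GE?F → skip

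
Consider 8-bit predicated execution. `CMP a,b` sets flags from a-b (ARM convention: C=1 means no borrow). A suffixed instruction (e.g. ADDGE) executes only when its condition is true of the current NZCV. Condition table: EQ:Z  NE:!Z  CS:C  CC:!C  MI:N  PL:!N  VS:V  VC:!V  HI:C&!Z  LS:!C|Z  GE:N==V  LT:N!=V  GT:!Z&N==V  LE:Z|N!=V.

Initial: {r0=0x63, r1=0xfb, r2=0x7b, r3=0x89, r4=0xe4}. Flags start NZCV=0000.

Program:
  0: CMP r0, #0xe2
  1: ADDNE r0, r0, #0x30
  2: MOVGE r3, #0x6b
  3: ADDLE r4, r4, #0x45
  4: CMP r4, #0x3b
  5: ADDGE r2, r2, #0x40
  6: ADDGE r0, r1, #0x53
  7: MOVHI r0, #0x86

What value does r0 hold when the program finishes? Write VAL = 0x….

VAL = 0x86

0: ✓ CMP  NZCV=1001
1: ✓ ADDNE  r0←0x93
2: ✓ MOVGE  r3←0x6b
3: · ADDLE
4: ✓ CMP  NZCV=1010
5: · ADDGE
6: · ADDGE
7: ✓ MOVHI  r0←0x86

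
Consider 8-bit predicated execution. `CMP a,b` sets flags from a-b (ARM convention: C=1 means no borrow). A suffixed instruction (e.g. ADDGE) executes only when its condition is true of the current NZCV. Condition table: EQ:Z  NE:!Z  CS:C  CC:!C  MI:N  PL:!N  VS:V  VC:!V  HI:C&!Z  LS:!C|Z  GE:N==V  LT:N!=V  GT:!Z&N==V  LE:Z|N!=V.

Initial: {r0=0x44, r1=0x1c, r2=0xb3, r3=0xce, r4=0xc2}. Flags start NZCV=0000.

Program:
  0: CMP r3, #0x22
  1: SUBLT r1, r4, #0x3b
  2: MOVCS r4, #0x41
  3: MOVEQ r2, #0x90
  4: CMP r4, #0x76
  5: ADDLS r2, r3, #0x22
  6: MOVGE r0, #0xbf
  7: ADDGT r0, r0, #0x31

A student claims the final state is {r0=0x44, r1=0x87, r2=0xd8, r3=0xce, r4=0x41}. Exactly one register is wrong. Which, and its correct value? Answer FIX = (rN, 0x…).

FIX = (r2, 0xf0)

[0] flags=1010 → (cmp)
[1] flags=1010 LT?T → r1=0x87
[2] flags=1010 CS?T → r4=0x41
[3] flags=1010 EQ?F → skip
[4] flags=1000 → (cmp)
[5] flags=1000 LS?T → r2=0xf0
[6] flags=1000 GE?F → skip
[7] flags=1000 GT?F → skip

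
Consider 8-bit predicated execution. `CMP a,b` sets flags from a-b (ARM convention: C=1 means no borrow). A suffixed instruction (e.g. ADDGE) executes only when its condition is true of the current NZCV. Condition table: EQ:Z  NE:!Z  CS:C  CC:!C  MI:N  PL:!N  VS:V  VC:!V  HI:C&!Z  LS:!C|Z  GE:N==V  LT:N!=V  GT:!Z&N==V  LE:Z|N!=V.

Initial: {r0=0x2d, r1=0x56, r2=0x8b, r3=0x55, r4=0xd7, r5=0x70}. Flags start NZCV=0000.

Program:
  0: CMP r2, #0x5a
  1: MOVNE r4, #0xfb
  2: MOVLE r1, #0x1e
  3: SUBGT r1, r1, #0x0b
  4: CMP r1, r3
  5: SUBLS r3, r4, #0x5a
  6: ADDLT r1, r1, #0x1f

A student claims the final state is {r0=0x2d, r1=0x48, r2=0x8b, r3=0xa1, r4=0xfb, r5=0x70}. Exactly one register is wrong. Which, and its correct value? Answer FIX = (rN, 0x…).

[0] flags=0011 → (cmp)
[1] flags=0011 NE?T → r4=0xfb
[2] flags=0011 LE?T → r1=0x1e
[3] flags=0011 GT?F → skip
[4] flags=1000 → (cmp)
[5] flags=1000 LS?T → r3=0xa1
[6] flags=1000 LT?T → r1=0x3d

FIX = (r1, 0x3d)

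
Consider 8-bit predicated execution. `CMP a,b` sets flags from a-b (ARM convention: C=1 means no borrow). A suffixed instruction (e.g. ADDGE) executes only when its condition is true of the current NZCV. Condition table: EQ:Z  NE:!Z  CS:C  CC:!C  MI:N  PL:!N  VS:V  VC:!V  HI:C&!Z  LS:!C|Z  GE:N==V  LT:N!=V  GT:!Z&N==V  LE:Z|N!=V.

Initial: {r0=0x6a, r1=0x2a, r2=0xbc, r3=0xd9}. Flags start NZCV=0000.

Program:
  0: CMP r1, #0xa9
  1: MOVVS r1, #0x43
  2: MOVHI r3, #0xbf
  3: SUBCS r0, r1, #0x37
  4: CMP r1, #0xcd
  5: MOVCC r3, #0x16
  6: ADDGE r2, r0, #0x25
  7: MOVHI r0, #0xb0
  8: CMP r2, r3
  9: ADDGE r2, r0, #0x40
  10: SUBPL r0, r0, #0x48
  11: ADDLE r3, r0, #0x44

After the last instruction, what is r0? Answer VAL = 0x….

VAL = 0x22

0: ✓ CMP  NZCV=1001
1: ✓ MOVVS  r1←0x43
2: · MOVHI
3: · SUBCS
4: ✓ CMP  NZCV=0000
5: ✓ MOVCC  r3←0x16
6: ✓ ADDGE  r2←0x8f
7: · MOVHI
8: ✓ CMP  NZCV=0011
9: · ADDGE
10: ✓ SUBPL  r0←0x22
11: ✓ ADDLE  r3←0x66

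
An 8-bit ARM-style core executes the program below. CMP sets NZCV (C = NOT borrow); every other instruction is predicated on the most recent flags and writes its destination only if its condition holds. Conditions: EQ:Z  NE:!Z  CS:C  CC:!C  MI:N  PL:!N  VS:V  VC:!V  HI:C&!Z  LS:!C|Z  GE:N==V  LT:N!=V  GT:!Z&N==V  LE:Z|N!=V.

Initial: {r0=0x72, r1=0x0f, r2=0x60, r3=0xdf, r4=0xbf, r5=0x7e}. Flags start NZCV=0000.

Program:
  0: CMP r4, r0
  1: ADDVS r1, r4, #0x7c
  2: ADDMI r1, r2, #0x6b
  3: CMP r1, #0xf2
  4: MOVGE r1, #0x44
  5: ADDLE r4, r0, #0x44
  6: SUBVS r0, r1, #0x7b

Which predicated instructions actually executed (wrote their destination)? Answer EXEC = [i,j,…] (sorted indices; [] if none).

EXEC = [1,4]

0: ✓ CMP  NZCV=0011
1: ✓ ADDVS  r1←0x3b
2: · ADDMI
3: ✓ CMP  NZCV=0000
4: ✓ MOVGE  r1←0x44
5: · ADDLE
6: · SUBVS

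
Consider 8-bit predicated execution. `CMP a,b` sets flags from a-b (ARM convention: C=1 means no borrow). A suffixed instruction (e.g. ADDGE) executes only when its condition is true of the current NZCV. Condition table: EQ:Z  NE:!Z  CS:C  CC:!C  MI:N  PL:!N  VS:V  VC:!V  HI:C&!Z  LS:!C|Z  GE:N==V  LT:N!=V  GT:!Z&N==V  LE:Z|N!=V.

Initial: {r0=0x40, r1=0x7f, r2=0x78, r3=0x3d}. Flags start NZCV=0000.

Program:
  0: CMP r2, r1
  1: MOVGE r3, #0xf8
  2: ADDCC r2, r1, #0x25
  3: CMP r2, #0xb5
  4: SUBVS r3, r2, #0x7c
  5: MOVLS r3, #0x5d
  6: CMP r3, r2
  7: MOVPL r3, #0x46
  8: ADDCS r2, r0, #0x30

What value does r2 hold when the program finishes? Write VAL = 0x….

VAL = 0xa4

0: ✓ CMP  NZCV=1000
1: · MOVGE
2: ✓ ADDCC  r2←0xa4
3: ✓ CMP  NZCV=1000
4: · SUBVS
5: ✓ MOVLS  r3←0x5d
6: ✓ CMP  NZCV=1001
7: · MOVPL
8: · ADDCS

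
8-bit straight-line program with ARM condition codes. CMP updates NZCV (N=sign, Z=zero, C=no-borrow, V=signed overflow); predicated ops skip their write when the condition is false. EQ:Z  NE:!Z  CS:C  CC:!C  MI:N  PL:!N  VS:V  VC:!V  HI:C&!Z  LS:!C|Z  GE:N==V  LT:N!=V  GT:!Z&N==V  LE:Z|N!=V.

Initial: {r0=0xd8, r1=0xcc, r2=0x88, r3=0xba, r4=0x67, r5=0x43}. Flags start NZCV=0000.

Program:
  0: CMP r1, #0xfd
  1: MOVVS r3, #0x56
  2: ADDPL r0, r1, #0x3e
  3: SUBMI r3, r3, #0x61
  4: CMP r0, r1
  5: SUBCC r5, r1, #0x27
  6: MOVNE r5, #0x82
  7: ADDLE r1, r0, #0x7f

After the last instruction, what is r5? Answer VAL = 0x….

VAL = 0x82

[0] flags=1000 → (cmp)
[1] flags=1000 VS?F → skip
[2] flags=1000 PL?F → skip
[3] flags=1000 MI?T → r3=0x59
[4] flags=0010 → (cmp)
[5] flags=0010 CC?F → skip
[6] flags=0010 NE?T → r5=0x82
[7] flags=0010 LE?F → skip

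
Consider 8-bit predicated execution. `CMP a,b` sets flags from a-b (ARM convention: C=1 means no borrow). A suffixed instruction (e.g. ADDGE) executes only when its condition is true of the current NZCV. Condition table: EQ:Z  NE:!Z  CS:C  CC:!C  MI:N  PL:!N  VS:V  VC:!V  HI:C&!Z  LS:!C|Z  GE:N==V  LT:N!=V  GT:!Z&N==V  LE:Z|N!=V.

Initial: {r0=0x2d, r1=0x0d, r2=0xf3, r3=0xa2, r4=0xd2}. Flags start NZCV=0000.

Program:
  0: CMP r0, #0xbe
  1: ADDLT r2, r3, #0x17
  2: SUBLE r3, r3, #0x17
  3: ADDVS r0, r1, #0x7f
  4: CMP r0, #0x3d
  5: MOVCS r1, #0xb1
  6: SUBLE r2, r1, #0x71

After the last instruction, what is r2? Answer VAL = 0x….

VAL = 0x9c

[0] flags=0000 → (cmp)
[1] flags=0000 LT?F → skip
[2] flags=0000 LE?F → skip
[3] flags=0000 VS?F → skip
[4] flags=1000 → (cmp)
[5] flags=1000 CS?F → skip
[6] flags=1000 LE?T → r2=0x9c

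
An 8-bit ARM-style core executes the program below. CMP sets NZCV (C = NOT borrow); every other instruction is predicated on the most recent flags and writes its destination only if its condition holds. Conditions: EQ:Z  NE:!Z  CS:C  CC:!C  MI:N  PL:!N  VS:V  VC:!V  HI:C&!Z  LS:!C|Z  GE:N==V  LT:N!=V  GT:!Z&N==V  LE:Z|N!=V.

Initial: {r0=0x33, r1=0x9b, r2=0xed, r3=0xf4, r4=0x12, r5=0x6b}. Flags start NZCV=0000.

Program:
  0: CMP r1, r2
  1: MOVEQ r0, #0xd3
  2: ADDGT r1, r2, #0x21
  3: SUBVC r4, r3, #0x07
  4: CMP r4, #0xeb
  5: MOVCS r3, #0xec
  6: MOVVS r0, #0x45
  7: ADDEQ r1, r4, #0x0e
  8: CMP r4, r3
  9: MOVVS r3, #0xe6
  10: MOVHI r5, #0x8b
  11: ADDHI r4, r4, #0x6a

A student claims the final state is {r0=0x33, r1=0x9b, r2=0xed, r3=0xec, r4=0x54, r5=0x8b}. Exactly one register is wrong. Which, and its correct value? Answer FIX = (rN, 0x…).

0: ✓ CMP  NZCV=1000
1: · MOVEQ
2: · ADDGT
3: ✓ SUBVC  r4←0xed
4: ✓ CMP  NZCV=0010
5: ✓ MOVCS  r3←0xec
6: · MOVVS
7: · ADDEQ
8: ✓ CMP  NZCV=0010
9: · MOVVS
10: ✓ MOVHI  r5←0x8b
11: ✓ ADDHI  r4←0x57

FIX = (r4, 0x57)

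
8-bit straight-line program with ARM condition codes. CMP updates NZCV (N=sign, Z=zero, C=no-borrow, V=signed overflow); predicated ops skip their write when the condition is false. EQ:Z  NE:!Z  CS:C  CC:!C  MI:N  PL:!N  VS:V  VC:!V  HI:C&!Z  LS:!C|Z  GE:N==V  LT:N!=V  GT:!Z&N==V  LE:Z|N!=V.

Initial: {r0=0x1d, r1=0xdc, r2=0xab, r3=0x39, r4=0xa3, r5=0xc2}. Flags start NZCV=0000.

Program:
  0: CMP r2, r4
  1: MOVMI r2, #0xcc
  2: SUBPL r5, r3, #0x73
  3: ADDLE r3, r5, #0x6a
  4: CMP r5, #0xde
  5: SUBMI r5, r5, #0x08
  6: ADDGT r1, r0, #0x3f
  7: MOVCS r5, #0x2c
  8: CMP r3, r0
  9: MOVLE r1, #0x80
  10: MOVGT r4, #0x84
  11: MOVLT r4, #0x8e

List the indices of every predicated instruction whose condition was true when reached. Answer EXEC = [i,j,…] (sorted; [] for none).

EXEC = [2,5,10]

0: ✓ CMP  NZCV=0010
1: · MOVMI
2: ✓ SUBPL  r5←0xc6
3: · ADDLE
4: ✓ CMP  NZCV=1000
5: ✓ SUBMI  r5←0xbe
6: · ADDGT
7: · MOVCS
8: ✓ CMP  NZCV=0010
9: · MOVLE
10: ✓ MOVGT  r4←0x84
11: · MOVLT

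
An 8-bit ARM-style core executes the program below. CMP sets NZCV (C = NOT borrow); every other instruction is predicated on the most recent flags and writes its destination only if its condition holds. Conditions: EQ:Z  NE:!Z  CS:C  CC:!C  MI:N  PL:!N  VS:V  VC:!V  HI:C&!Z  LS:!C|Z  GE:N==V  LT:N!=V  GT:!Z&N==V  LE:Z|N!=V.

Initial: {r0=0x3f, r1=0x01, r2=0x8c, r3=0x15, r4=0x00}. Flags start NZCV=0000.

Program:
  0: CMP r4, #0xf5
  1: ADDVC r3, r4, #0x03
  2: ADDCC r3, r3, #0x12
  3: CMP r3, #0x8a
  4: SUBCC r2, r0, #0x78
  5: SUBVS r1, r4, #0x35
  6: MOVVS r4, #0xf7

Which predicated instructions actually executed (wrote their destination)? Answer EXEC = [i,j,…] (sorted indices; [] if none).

EXEC = [1,2,4,5,6]

[0] flags=0000 → (cmp)
[1] flags=0000 VC?T → r3=0x03
[2] flags=0000 CC?T → r3=0x15
[3] flags=1001 → (cmp)
[4] flags=1001 CC?T → r2=0xc7
[5] flags=1001 VS?T → r1=0xcb
[6] flags=1001 VS?T → r4=0xf7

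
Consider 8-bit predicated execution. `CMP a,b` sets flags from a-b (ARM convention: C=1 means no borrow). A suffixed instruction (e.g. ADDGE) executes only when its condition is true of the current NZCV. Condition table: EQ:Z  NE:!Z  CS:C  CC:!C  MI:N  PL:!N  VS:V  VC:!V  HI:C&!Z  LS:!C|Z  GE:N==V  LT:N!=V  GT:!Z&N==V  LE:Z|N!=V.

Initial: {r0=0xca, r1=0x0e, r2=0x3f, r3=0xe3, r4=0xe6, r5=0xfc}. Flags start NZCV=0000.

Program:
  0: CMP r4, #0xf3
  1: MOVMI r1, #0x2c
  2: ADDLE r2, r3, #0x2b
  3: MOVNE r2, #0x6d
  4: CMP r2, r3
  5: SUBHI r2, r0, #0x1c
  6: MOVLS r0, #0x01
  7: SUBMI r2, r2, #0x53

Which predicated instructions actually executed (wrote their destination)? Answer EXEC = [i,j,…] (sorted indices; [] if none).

0: ✓ CMP  NZCV=1000
1: ✓ MOVMI  r1←0x2c
2: ✓ ADDLE  r2←0x0e
3: ✓ MOVNE  r2←0x6d
4: ✓ CMP  NZCV=1001
5: · SUBHI
6: ✓ MOVLS  r0←0x01
7: ✓ SUBMI  r2←0x1a

EXEC = [1,2,3,6,7]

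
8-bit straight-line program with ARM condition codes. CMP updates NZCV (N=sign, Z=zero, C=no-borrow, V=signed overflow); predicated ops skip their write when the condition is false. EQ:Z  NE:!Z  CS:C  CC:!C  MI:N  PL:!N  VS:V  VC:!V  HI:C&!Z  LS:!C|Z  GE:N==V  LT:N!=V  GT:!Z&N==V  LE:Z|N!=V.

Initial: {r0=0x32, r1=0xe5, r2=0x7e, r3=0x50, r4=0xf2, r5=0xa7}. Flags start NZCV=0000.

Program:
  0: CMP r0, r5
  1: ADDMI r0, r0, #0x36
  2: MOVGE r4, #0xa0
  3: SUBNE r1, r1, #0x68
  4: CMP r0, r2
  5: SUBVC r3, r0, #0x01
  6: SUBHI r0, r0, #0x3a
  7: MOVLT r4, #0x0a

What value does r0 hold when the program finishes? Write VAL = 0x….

VAL = 0x68

0: ✓ CMP  NZCV=1001
1: ✓ ADDMI  r0←0x68
2: ✓ MOVGE  r4←0xa0
3: ✓ SUBNE  r1←0x7d
4: ✓ CMP  NZCV=1000
5: ✓ SUBVC  r3←0x67
6: · SUBHI
7: ✓ MOVLT  r4←0x0a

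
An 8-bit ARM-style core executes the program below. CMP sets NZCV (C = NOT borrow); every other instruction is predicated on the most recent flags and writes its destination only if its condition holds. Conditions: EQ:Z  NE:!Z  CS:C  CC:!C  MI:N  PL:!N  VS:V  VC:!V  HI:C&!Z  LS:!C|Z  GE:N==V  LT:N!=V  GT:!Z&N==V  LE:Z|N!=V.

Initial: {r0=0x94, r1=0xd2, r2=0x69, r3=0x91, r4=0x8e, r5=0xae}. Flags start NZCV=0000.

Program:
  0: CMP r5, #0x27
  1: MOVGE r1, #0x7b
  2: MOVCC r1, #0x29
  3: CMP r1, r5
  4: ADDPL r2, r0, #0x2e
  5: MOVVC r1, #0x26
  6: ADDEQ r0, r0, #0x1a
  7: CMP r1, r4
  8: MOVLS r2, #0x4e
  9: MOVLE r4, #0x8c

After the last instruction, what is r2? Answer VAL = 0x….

[0] flags=1010 → (cmp)
[1] flags=1010 GE?F → skip
[2] flags=1010 CC?F → skip
[3] flags=0010 → (cmp)
[4] flags=0010 PL?T → r2=0xc2
[5] flags=0010 VC?T → r1=0x26
[6] flags=0010 EQ?F → skip
[7] flags=1001 → (cmp)
[8] flags=1001 LS?T → r2=0x4e
[9] flags=1001 LE?F → skip

VAL = 0x4e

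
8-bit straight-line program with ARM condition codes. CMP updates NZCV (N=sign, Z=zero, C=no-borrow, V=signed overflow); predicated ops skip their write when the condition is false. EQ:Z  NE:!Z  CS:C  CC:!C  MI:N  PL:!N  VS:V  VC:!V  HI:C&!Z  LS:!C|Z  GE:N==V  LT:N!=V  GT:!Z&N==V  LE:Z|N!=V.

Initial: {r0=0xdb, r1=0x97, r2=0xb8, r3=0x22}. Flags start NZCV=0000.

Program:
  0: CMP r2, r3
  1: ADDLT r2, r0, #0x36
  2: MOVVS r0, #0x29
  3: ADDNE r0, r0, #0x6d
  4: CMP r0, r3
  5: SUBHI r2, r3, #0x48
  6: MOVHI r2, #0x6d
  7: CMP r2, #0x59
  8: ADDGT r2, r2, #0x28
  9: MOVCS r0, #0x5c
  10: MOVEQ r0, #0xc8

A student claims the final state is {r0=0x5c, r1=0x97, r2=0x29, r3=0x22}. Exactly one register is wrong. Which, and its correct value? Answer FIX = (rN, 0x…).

0: ✓ CMP  NZCV=1010
1: ✓ ADDLT  r2←0x11
2: · MOVVS
3: ✓ ADDNE  r0←0x48
4: ✓ CMP  NZCV=0010
5: ✓ SUBHI  r2←0xda
6: ✓ MOVHI  r2←0x6d
7: ✓ CMP  NZCV=0010
8: ✓ ADDGT  r2←0x95
9: ✓ MOVCS  r0←0x5c
10: · MOVEQ

FIX = (r2, 0x95)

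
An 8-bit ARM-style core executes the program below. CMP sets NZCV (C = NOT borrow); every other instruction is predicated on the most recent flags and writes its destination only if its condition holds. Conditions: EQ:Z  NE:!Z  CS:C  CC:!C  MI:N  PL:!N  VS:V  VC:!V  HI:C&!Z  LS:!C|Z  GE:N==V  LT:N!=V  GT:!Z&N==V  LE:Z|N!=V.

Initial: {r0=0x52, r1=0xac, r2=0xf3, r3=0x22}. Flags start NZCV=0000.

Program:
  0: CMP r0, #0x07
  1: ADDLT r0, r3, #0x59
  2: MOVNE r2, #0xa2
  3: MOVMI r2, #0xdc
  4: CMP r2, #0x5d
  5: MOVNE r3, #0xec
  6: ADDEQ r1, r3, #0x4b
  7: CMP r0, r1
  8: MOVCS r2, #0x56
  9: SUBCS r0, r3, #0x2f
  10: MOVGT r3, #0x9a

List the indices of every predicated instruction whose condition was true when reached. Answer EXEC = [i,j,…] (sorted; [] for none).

0: ✓ CMP  NZCV=0010
1: · ADDLT
2: ✓ MOVNE  r2←0xa2
3: · MOVMI
4: ✓ CMP  NZCV=0011
5: ✓ MOVNE  r3←0xec
6: · ADDEQ
7: ✓ CMP  NZCV=1001
8: · MOVCS
9: · SUBCS
10: ✓ MOVGT  r3←0x9a

EXEC = [2,5,10]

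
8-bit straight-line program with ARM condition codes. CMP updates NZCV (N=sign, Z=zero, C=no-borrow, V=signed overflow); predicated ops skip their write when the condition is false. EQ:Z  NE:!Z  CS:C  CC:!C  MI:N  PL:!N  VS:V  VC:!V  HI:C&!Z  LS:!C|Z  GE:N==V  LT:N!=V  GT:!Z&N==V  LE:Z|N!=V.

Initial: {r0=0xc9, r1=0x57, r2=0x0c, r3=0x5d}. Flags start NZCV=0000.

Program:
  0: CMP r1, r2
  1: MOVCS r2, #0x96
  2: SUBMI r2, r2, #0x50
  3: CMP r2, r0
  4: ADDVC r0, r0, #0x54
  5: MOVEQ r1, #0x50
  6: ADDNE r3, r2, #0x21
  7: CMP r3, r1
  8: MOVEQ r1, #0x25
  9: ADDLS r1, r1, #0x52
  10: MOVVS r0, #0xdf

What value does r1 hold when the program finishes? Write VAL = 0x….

VAL = 0x57

[0] flags=0010 → (cmp)
[1] flags=0010 CS?T → r2=0x96
[2] flags=0010 MI?F → skip
[3] flags=1000 → (cmp)
[4] flags=1000 VC?T → r0=0x1d
[5] flags=1000 EQ?F → skip
[6] flags=1000 NE?T → r3=0xb7
[7] flags=0011 → (cmp)
[8] flags=0011 EQ?F → skip
[9] flags=0011 LS?F → skip
[10] flags=0011 VS?T → r0=0xdf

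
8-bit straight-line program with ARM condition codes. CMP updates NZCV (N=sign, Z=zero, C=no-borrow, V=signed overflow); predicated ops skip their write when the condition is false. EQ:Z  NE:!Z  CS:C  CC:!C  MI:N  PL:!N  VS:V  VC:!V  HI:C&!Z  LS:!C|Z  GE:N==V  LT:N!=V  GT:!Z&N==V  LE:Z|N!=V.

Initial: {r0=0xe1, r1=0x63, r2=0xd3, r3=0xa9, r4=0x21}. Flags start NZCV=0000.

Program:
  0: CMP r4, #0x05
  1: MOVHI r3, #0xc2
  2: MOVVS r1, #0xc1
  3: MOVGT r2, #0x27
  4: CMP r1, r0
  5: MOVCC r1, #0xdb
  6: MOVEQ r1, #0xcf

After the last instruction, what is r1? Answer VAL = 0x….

0: ✓ CMP  NZCV=0010
1: ✓ MOVHI  r3←0xc2
2: · MOVVS
3: ✓ MOVGT  r2←0x27
4: ✓ CMP  NZCV=1001
5: ✓ MOVCC  r1←0xdb
6: · MOVEQ

VAL = 0xdb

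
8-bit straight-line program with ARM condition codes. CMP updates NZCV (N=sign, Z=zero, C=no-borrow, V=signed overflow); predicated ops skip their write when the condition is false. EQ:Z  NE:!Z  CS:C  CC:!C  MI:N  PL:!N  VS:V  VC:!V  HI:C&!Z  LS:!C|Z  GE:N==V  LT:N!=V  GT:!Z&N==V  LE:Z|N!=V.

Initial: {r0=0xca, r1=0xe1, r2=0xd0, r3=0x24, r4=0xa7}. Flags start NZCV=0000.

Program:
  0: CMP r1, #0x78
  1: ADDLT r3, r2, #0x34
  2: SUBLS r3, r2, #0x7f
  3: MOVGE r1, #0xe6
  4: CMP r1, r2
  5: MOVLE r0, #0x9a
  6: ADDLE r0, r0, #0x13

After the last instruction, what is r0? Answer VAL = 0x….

[0] flags=0011 → (cmp)
[1] flags=0011 LT?T → r3=0x04
[2] flags=0011 LS?F → skip
[3] flags=0011 GE?F → skip
[4] flags=0010 → (cmp)
[5] flags=0010 LE?F → skip
[6] flags=0010 LE?F → skip

VAL = 0xca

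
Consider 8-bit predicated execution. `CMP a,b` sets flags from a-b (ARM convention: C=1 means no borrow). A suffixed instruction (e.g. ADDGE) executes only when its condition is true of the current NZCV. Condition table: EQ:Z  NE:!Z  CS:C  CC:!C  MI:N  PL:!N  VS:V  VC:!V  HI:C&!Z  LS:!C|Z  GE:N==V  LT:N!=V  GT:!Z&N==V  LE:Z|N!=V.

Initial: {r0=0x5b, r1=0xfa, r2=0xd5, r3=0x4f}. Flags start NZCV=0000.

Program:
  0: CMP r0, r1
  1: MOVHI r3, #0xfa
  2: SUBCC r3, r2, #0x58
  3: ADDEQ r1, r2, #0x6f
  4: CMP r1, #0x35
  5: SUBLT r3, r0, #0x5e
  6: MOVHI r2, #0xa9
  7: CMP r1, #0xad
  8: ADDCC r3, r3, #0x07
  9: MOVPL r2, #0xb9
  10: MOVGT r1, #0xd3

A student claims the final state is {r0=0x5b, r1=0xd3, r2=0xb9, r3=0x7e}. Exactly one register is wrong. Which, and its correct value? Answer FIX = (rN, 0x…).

0: ✓ CMP  NZCV=0000
1: · MOVHI
2: ✓ SUBCC  r3←0x7d
3: · ADDEQ
4: ✓ CMP  NZCV=1010
5: ✓ SUBLT  r3←0xfd
6: ✓ MOVHI  r2←0xa9
7: ✓ CMP  NZCV=0010
8: · ADDCC
9: ✓ MOVPL  r2←0xb9
10: ✓ MOVGT  r1←0xd3

FIX = (r3, 0xfd)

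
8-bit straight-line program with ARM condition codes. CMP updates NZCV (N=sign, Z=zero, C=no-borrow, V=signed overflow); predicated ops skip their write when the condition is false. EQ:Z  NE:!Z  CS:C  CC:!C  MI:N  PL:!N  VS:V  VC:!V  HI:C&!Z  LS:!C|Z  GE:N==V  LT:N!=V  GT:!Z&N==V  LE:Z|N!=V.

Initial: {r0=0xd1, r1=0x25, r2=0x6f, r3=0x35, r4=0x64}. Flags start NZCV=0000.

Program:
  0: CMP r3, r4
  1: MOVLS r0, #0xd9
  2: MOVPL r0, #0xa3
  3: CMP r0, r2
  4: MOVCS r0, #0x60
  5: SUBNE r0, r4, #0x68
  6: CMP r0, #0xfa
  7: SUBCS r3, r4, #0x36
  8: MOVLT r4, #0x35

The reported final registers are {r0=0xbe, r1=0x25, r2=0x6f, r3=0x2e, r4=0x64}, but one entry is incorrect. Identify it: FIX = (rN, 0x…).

FIX = (r0, 0xfc)

0: ✓ CMP  NZCV=1000
1: ✓ MOVLS  r0←0xd9
2: · MOVPL
3: ✓ CMP  NZCV=0011
4: ✓ MOVCS  r0←0x60
5: ✓ SUBNE  r0←0xfc
6: ✓ CMP  NZCV=0010
7: ✓ SUBCS  r3←0x2e
8: · MOVLT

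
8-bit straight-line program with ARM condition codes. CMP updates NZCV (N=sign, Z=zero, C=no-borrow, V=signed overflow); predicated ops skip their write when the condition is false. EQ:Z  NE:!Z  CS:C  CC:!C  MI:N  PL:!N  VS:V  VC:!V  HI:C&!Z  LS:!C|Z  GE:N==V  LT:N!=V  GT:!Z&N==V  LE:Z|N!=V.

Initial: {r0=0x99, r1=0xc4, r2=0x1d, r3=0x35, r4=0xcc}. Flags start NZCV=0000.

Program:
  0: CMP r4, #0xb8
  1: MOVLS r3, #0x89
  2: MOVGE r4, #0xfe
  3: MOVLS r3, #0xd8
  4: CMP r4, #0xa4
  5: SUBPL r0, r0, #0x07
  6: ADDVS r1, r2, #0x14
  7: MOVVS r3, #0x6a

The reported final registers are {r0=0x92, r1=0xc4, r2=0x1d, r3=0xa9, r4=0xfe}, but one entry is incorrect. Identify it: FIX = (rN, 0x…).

FIX = (r3, 0x35)

[0] flags=0010 → (cmp)
[1] flags=0010 LS?F → skip
[2] flags=0010 GE?T → r4=0xfe
[3] flags=0010 LS?F → skip
[4] flags=0010 → (cmp)
[5] flags=0010 PL?T → r0=0x92
[6] flags=0010 VS?F → skip
[7] flags=0010 VS?F → skip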